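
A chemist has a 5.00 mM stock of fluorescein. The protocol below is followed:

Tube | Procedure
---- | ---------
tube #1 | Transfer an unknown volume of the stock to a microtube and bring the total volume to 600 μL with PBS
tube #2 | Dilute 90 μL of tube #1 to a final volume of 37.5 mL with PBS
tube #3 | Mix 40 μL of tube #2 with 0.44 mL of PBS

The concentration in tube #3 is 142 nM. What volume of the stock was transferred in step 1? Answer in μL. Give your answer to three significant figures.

Step 1: v brought to 600 μL → factor = 600 μL/v
Step 2: 90 μL brought to 37.5 mL → factor 37500/90 = 416.67
Step 3: 40 μL + 0.44 mL = 480 μL total → factor 480/40 = 12
Product of known-step factors = 5000
Overall factor = 5.00 mM / (142 nM) = 35211
Step-1 factor = 35211 / 5000 = 7.0423
v = 600 μL / 7.0423 = 85.2 μL

85.2 μL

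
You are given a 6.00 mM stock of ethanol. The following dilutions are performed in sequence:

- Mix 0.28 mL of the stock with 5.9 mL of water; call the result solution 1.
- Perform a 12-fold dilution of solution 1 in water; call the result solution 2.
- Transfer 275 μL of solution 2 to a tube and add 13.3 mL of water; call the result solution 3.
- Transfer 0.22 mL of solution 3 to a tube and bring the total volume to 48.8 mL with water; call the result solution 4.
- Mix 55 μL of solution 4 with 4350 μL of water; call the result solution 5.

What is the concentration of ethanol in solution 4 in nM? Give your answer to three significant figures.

2.07 nM

Step 1: 0.28 mL + 5.9 mL = 6.18 mL total → factor 6.18/0.28 = 22.071
Step 2: 12-fold → factor 12
Step 3: 275 μL + 13.3 mL = 13575 μL total → factor 13575/275 = 49.364
Step 4: 0.22 mL brought to 48.8 mL → factor 48.8/0.22 = 221.82
Dilution factor through solution 4 = 22.071 × 12 × 49.364 × 221.82 = 2.9001 × 10^6
[solution 4] = 6.00 mM / 2.9001 × 10^6 = 2.069 × 10^-6 mM = 2.07 nM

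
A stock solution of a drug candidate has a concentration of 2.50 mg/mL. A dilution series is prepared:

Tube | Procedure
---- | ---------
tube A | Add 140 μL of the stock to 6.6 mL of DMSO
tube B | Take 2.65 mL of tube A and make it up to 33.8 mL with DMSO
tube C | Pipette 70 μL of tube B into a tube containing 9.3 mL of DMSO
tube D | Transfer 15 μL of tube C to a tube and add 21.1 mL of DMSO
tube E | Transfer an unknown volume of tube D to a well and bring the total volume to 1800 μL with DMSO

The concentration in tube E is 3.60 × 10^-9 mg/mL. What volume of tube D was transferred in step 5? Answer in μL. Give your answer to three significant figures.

300 μL

Step 1: 140 μL + 6.6 mL = 6740 μL total → factor 6740/140 = 48.143
Step 2: 2.65 mL brought to 33.8 mL → factor 33.8/2.65 = 12.755
Step 3: 70 μL + 9.3 mL = 9370 μL total → factor 9370/70 = 133.86
Step 4: 15 μL + 21.1 mL = 21115 μL total → factor 21115/15 = 1407.7
Step 5: v brought to 1800 μL → factor = 1800 μL/v
Product of known-step factors = 1.157 × 10^8
Overall factor = 2.50 mg/mL / (3.60 × 10^-9 mg/mL) = 6.9444 × 10^8
Step-5 factor = 6.9444 × 10^8 / 1.157 × 10^8 = 6.002
v = 1800 μL / 6.002 = 300 μL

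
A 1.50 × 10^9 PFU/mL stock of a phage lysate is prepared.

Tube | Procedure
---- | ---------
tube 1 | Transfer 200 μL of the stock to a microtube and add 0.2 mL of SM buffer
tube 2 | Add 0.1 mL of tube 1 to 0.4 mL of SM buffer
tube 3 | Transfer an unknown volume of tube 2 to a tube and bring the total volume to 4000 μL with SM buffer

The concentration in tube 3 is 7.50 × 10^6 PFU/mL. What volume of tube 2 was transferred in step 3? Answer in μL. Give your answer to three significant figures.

Step 1: 200 μL + 0.2 mL = 400 μL total → factor 400/200 = 2
Step 2: 0.1 mL + 0.4 mL = 0.5 mL total → factor 0.5/0.1 = 5
Step 3: v brought to 4000 μL → factor = 4000 μL/v
Product of known-step factors = 10
Overall factor = 1.50 × 10^9 PFU/mL / (7.50 × 10^6 PFU/mL) = 200
Step-3 factor = 200 / 10 = 20
v = 4000 μL / 20 = 200 μL

200 μL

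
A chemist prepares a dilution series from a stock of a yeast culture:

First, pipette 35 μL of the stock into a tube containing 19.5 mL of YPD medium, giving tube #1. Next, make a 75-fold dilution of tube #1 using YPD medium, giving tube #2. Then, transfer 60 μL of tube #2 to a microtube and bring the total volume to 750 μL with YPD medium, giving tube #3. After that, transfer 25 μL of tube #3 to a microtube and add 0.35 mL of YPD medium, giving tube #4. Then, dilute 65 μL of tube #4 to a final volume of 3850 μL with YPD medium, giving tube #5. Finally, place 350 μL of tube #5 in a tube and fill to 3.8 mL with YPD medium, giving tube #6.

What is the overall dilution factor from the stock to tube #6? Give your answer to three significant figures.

5.05 × 10^9

Step 1: 35 μL + 19.5 mL = 19535 μL total → factor 19535/35 = 558.14
Step 2: 75-fold → factor 75
Step 3: 60 μL brought to 750 μL → factor 750/60 = 12.5
Step 4: 25 μL + 0.35 mL = 375 μL total → factor 375/25 = 15
Step 5: 65 μL brought to 3850 μL → factor 3850/65 = 59.231
Step 6: 350 μL brought to 3.8 mL → factor 3800/350 = 10.857
Overall dilution factor = 558.14 × 75 × 12.5 × 15 × 59.231 × 10.857 = 5.0474 × 10^9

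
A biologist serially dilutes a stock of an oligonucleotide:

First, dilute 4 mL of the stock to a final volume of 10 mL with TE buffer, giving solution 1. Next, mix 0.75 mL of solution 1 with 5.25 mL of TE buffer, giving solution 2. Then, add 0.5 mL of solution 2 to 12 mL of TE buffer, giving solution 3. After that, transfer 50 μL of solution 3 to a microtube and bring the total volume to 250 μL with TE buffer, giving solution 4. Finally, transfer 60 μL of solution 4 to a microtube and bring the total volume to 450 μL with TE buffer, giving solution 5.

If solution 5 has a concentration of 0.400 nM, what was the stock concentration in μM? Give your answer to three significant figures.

Step 1: 4 mL brought to 10 mL → factor 10/4 = 2.5
Step 2: 0.75 mL + 5.25 mL = 6 mL total → factor 6/0.75 = 8
Step 3: 0.5 mL + 12 mL = 12.5 mL total → factor 12.5/0.5 = 25
Step 4: 50 μL brought to 250 μL → factor 250/50 = 5
Step 5: 60 μL brought to 450 μL → factor 450/60 = 7.5
Overall dilution factor = 2.5 × 8 × 25 × 5 × 7.5 = 18750
Stock = 0.400 nM × 18750 = 7500 nM = 7.50 μM

7.50 μM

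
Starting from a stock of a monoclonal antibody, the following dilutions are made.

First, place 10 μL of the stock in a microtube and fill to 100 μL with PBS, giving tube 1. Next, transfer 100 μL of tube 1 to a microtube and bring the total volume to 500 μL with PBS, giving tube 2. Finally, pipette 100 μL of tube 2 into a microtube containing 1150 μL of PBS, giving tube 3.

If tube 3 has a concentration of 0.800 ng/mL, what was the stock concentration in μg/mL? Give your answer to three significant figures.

0.500 μg/mL

Step 1: 10 μL brought to 100 μL → factor 100/10 = 10
Step 2: 100 μL brought to 500 μL → factor 500/100 = 5
Step 3: 100 μL + 1150 μL = 1250 μL total → factor 1250/100 = 12.5
Overall dilution factor = 10 × 5 × 12.5 = 625
Stock = 0.800 ng/mL × 625 = 500.0 ng/mL = 0.500 μg/mL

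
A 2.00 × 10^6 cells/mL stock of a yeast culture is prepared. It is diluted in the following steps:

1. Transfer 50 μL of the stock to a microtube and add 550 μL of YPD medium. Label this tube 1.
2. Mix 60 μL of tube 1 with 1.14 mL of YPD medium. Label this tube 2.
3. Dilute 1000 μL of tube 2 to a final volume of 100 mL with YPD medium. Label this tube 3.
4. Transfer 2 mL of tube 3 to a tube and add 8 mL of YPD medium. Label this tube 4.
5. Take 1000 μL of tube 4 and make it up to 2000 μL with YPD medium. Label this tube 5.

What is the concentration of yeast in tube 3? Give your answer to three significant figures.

83.3 cells/mL

Step 1: 50 μL + 550 μL = 600 μL total → factor 600/50 = 12
Step 2: 60 μL + 1.14 mL = 1200 μL total → factor 1200/60 = 20
Step 3: 1000 μL brought to 100 mL → factor 1 × 10^5/1000 = 100
Dilution factor through tube 3 = 12 × 20 × 100 = 24000
[tube 3] = 2.00 × 10^6 cells/mL / 24000 = 83.3 cells/mL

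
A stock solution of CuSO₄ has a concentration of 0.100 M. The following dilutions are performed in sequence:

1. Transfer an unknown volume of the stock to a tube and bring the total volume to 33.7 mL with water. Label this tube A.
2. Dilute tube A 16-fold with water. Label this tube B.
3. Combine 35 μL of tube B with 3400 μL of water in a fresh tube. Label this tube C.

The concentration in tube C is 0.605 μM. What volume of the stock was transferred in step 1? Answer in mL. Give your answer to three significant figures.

Step 1: v brought to 33.7 mL → factor = 33.7 mL/v
Step 2: 16-fold → factor 16
Step 3: 35 μL + 3400 μL = 3435 μL total → factor 3435/35 = 98.143
Product of known-step factors = 1570.3
Overall factor = 0.100 M / (0.605 μM) = 1.6529 × 10^5
Step-1 factor = 1.6529 × 10^5 / 1570.3 = 105.26
v = 33.7 mL / 105.26 = 0.320 mL

0.320 mL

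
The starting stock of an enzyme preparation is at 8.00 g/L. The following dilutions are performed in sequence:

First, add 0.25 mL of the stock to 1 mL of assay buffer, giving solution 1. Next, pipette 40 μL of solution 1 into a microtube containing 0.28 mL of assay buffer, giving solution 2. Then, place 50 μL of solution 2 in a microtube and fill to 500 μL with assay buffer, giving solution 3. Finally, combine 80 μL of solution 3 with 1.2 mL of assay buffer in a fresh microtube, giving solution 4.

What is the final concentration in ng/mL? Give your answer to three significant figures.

Step 1: 0.25 mL + 1 mL = 1.25 mL total → factor 1.25/0.25 = 5
Step 2: 40 μL + 0.28 mL = 320 μL total → factor 320/40 = 8
Step 3: 50 μL brought to 500 μL → factor 500/50 = 10
Step 4: 80 μL + 1.2 mL = 1280 μL total → factor 1280/80 = 16
Overall dilution factor = 5 × 8 × 10 × 16 = 6400
Final = 8.00 g/L / 6400 = 0.001250 g/L = 1.25 × 10^3 ng/mL

1.25 × 10^3 ng/mL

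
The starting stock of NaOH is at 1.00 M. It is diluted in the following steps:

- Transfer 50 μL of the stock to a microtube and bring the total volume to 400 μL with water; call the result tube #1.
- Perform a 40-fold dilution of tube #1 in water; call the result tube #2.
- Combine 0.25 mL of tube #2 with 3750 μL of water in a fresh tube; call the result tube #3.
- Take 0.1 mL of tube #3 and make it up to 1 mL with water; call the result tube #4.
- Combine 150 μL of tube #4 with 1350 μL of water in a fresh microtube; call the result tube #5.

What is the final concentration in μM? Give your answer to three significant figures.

Step 1: 50 μL brought to 400 μL → factor 400/50 = 8
Step 2: 40-fold → factor 40
Step 3: 0.25 mL + 3750 μL = 4 mL total → factor 4/0.25 = 16
Step 4: 0.1 mL brought to 1 mL → factor 1/0.1 = 10
Step 5: 150 μL + 1350 μL = 1500 μL total → factor 1500/150 = 10
Overall dilution factor = 8 × 40 × 16 × 10 × 10 = 5.12 × 10^5
Final = 1.00 M / 5.12 × 10^5 = 1.953 × 10^-6 M = 1.95 μM

1.95 μM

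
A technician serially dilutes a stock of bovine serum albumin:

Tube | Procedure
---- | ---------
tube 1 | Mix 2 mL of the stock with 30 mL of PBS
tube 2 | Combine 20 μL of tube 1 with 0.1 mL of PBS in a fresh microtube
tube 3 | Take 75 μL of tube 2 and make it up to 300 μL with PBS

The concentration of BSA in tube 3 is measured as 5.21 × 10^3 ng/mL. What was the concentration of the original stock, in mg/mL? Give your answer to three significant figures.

2.00 mg/mL

Step 1: 2 mL + 30 mL = 32 mL total → factor 32/2 = 16
Step 2: 20 μL + 0.1 mL = 120 μL total → factor 120/20 = 6
Step 3: 75 μL brought to 300 μL → factor 300/75 = 4
Overall dilution factor = 16 × 6 × 4 = 384
Stock = 5.21 × 10^3 ng/mL × 384 = 2.001 × 10^6 ng/mL = 2.00 mg/mL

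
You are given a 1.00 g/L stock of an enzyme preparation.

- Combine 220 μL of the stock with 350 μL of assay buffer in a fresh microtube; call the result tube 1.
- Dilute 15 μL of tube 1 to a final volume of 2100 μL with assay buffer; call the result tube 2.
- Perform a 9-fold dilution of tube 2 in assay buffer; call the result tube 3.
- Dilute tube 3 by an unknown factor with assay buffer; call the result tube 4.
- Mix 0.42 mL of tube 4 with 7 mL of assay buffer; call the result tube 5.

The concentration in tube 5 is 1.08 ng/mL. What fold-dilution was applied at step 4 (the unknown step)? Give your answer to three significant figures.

16.1-fold

Step 1: 220 μL + 350 μL = 570 μL total → factor 570/220 = 2.5909
Step 2: 15 μL brought to 2100 μL → factor 2100/15 = 140
Step 3: 9-fold → factor 9
Step 4: unknown factor x
Step 5: 0.42 mL + 7 mL = 7.42 mL total → factor 7.42/0.42 = 17.667
Product of known-step factors = 57674
Overall factor = 1.00 g/L / (1.08 ng/mL) = 9.2593 × 10^5
x = 9.2593 × 10^5 / 57674 = 16.1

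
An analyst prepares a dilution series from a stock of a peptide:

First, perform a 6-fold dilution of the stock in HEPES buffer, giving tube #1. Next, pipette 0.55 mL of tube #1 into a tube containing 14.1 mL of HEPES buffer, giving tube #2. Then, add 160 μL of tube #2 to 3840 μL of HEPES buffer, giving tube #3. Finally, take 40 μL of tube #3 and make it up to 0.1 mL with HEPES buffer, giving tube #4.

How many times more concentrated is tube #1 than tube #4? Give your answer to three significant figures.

Step 1: 6-fold → factor 6
Step 2: 0.55 mL + 14.1 mL = 14.65 mL total → factor 14.65/0.55 = 26.636
Step 3: 160 μL + 3840 μL = 4000 μL total → factor 4000/160 = 25
Step 4: 40 μL brought to 0.1 mL → factor 100/40 = 2.5
Dilution factor to tube #1 = 6; to tube #4 = 9988.6
[tube #1]/[tube #4] = (factor to tube #4)/(factor to tube #1) = 9988.6/6 = 1.66 × 10^3

1.66 × 10^3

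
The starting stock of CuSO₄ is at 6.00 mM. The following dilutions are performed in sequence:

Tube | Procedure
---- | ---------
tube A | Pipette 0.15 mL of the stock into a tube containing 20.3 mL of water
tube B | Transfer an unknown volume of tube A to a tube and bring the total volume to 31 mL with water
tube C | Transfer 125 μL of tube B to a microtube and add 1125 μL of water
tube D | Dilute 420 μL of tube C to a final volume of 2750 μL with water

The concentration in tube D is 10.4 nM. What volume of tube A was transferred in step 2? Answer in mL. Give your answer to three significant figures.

0.480 mL

Step 1: 0.15 mL + 20.3 mL = 20.45 mL total → factor 20.45/0.15 = 136.33
Step 2: v brought to 31 mL → factor = 31 mL/v
Step 3: 125 μL + 1125 μL = 1250 μL total → factor 1250/125 = 10
Step 4: 420 μL brought to 2750 μL → factor 2750/420 = 6.5476
Product of known-step factors = 8926.6
Overall factor = 6.00 mM / (10.4 nM) = 5.7692 × 10^5
Step-2 factor = 5.7692 × 10^5 / 8926.6 = 64.63
v = 31 mL / 64.63 = 0.480 mL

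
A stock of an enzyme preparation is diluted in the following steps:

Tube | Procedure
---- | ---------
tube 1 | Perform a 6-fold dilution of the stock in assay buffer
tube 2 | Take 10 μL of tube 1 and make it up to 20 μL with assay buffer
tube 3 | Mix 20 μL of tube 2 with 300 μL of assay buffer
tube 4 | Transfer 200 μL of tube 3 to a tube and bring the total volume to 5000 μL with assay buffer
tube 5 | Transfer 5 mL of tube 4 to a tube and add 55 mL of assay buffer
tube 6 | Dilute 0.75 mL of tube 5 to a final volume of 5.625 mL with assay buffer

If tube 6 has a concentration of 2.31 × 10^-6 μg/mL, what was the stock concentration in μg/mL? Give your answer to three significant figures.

0.998 μg/mL

Step 1: 6-fold → factor 6
Step 2: 10 μL brought to 20 μL → factor 20/10 = 2
Step 3: 20 μL + 300 μL = 320 μL total → factor 320/20 = 16
Step 4: 200 μL brought to 5000 μL → factor 5000/200 = 25
Step 5: 5 mL + 55 mL = 60 mL total → factor 60/5 = 12
Step 6: 0.75 mL brought to 5.625 mL → factor 5.625/0.75 = 7.5
Overall dilution factor = 6 × 2 × 16 × 25 × 12 × 7.5 = 4.32 × 10^5
Stock = 2.31 × 10^-6 μg/mL × 4.32 × 10^5 = 0.998 μg/mL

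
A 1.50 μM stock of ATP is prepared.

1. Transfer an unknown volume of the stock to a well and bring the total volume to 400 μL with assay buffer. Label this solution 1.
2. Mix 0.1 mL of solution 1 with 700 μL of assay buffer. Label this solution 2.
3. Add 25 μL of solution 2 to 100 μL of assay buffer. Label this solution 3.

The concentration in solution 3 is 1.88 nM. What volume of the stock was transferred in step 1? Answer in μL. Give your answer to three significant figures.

Step 1: v brought to 400 μL → factor = 400 μL/v
Step 2: 0.1 mL + 700 μL = 0.8 mL total → factor 0.8/0.1 = 8
Step 3: 25 μL + 100 μL = 125 μL total → factor 125/25 = 5
Product of known-step factors = 40
Overall factor = 1.50 μM / (1.88 nM) = 797.87
Step-1 factor = 797.87 / 40 = 19.947
v = 400 μL / 19.947 = 20.1 μL

20.1 μL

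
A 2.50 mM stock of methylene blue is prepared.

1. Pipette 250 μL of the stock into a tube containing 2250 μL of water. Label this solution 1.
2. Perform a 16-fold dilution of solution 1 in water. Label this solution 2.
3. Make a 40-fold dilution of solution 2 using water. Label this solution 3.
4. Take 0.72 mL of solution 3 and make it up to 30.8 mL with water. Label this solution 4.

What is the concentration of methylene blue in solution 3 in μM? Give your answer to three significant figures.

0.391 μM

Step 1: 250 μL + 2250 μL = 2500 μL total → factor 2500/250 = 10
Step 2: 16-fold → factor 16
Step 3: 40-fold → factor 40
Dilution factor through solution 3 = 10 × 16 × 40 = 6400
[solution 3] = 2.50 mM / 6400 = 0.0003906 mM = 0.391 μM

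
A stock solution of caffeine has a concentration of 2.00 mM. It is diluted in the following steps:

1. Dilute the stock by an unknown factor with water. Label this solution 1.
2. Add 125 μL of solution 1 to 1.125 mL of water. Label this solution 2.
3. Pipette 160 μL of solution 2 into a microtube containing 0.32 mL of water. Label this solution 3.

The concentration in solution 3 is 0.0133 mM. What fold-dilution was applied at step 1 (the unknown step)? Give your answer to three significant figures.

5.01-fold

Step 1: unknown factor x
Step 2: 125 μL + 1.125 mL = 1250 μL total → factor 1250/125 = 10
Step 3: 160 μL + 0.32 mL = 480 μL total → factor 480/160 = 3
Product of known-step factors = 30
Overall factor = 2.00 mM / (0.0133 mM) = 150.38
x = 150.38 / 30 = 5.01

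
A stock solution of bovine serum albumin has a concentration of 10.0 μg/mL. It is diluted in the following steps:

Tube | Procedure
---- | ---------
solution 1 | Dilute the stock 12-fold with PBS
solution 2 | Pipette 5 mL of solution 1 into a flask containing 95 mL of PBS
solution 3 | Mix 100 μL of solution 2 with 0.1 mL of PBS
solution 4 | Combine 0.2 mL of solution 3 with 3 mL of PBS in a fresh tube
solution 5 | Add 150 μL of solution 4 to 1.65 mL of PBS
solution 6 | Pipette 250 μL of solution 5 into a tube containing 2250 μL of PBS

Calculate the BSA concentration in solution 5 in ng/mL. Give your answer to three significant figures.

0.109 ng/mL

Step 1: 12-fold → factor 12
Step 2: 5 mL + 95 mL = 100 mL total → factor 100/5 = 20
Step 3: 100 μL + 0.1 mL = 200 μL total → factor 200/100 = 2
Step 4: 0.2 mL + 3 mL = 3.2 mL total → factor 3.2/0.2 = 16
Step 5: 150 μL + 1.65 mL = 1800 μL total → factor 1800/150 = 12
Dilution factor through solution 5 = 12 × 20 × 2 × 16 × 12 = 92160
[solution 5] = 10.0 μg/mL / 92160 = 0.0001085 μg/mL = 0.109 ng/mL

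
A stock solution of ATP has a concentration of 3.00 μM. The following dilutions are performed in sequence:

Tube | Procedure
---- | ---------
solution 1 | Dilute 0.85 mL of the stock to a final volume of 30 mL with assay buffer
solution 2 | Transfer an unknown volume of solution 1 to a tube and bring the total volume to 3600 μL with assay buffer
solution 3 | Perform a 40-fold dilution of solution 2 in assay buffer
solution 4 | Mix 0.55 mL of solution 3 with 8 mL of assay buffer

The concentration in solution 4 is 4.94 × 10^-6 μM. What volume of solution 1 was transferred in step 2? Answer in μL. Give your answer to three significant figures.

Step 1: 0.85 mL brought to 30 mL → factor 30/0.85 = 35.294
Step 2: v brought to 3600 μL → factor = 3600 μL/v
Step 3: 40-fold → factor 40
Step 4: 0.55 mL + 8 mL = 8.55 mL total → factor 8.55/0.55 = 15.545
Product of known-step factors = 21947
Overall factor = 3.00 μM / (4.94 × 10^-6 μM) = 6.0729 × 10^5
Step-2 factor = 6.0729 × 10^5 / 21947 = 27.671
v = 3600 μL / 27.671 = 130 μL

130 μL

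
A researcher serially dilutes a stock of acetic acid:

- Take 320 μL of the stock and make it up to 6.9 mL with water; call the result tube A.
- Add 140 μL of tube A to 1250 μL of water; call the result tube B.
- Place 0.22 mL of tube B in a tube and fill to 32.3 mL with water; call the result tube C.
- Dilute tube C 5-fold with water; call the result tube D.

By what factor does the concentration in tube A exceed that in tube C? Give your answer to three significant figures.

1.46 × 10^3

Step 1: 320 μL brought to 6.9 mL → factor 6900/320 = 21.562
Step 2: 140 μL + 1250 μL = 1390 μL total → factor 1390/140 = 9.9286
Step 3: 0.22 mL brought to 32.3 mL → factor 32.3/0.22 = 146.82
Dilution factor to tube A = 21.562; to tube C = 31432
[tube A]/[tube C] = (factor to tube C)/(factor to tube A) = 31432/21.562 = 1.46 × 10^3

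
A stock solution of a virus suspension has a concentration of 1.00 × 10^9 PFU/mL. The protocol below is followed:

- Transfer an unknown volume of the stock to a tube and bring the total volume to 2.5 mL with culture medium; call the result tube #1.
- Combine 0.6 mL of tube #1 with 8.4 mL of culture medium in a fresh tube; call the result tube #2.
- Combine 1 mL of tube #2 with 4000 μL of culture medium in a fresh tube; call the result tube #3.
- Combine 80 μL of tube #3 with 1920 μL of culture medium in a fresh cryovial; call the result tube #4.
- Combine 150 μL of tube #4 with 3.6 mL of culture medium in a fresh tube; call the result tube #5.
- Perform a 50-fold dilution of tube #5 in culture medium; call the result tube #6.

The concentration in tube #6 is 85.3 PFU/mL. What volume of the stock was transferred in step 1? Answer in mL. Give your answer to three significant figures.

0.500 mL

Step 1: v brought to 2.5 mL → factor = 2.5 mL/v
Step 2: 0.6 mL + 8.4 mL = 9 mL total → factor 9/0.6 = 15
Step 3: 1 mL + 4000 μL = 5 mL total → factor 5/1 = 5
Step 4: 80 μL + 1920 μL = 2000 μL total → factor 2000/80 = 25
Step 5: 150 μL + 3.6 mL = 3750 μL total → factor 3750/150 = 25
Step 6: 50-fold → factor 50
Product of known-step factors = 2.3438 × 10^6
Overall factor = 1.00 × 10^9 PFU/mL / (85.3 PFU/mL) = 1.1723 × 10^7
Step-1 factor = 1.1723 × 10^7 / 2.3438 × 10^6 = 5.002
v = 2.5 mL / 5.002 = 0.500 mL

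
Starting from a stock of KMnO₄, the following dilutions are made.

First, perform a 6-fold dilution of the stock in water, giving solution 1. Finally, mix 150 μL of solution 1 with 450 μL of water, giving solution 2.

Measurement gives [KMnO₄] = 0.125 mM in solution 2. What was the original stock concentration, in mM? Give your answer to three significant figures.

Step 1: 6-fold → factor 6
Step 2: 150 μL + 450 μL = 600 μL total → factor 600/150 = 4
Overall dilution factor = 6 × 4 = 24
Stock = 0.125 mM × 24 = 3.00 mM

3.00 mM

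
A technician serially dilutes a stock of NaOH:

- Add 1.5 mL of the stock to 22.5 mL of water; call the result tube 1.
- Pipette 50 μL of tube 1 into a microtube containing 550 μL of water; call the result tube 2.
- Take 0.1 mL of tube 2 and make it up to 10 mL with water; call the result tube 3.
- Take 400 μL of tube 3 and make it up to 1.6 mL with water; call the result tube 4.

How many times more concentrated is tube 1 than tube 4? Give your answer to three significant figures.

4.80 × 10^3

Step 1: 1.5 mL + 22.5 mL = 24 mL total → factor 24/1.5 = 16
Step 2: 50 μL + 550 μL = 600 μL total → factor 600/50 = 12
Step 3: 0.1 mL brought to 10 mL → factor 10/0.1 = 100
Step 4: 400 μL brought to 1.6 mL → factor 1600/400 = 4
Dilution factor to tube 1 = 16; to tube 4 = 76800
[tube 1]/[tube 4] = (factor to tube 4)/(factor to tube 1) = 76800/16 = 4.80 × 10^3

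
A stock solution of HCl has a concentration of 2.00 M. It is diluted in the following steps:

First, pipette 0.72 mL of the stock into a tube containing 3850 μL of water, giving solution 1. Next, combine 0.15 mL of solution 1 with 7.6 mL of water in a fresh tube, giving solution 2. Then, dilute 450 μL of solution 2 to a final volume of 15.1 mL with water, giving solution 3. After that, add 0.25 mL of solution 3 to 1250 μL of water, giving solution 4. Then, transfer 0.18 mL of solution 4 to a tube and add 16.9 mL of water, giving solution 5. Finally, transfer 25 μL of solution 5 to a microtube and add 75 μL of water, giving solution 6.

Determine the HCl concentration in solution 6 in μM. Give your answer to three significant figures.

0.0798 μM

Step 1: 0.72 mL + 3850 μL = 4.57 mL total → factor 4.57/0.72 = 6.3472
Step 2: 0.15 mL + 7.6 mL = 7.75 mL total → factor 7.75/0.15 = 51.667
Step 3: 450 μL brought to 15.1 mL → factor 15100/450 = 33.556
Step 4: 0.25 mL + 1250 μL = 1.5 mL total → factor 1.5/0.25 = 6
Step 5: 0.18 mL + 16.9 mL = 17.08 mL total → factor 17.08/0.18 = 94.889
Step 6: 25 μL + 75 μL = 100 μL total → factor 100/25 = 4
Overall dilution factor = 6.3472 × 51.667 × 33.556 × 6 × 94.889 × 4 = 2.506 × 10^7
Final = 2.00 M / 2.506 × 10^7 = 7.981 × 10^-8 M = 0.0798 μM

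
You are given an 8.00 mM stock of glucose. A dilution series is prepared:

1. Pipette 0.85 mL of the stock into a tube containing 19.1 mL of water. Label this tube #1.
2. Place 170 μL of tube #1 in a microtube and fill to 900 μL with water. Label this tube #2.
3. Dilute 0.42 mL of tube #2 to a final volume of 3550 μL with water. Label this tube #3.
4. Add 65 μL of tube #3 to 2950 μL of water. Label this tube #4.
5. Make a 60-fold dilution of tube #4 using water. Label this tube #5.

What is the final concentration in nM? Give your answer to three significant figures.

2.74 nM

Step 1: 0.85 mL + 19.1 mL = 19.95 mL total → factor 19.95/0.85 = 23.471
Step 2: 170 μL brought to 900 μL → factor 900/170 = 5.2941
Step 3: 0.42 mL brought to 3550 μL → factor 3.55/0.42 = 8.4524
Step 4: 65 μL + 2950 μL = 3015 μL total → factor 3015/65 = 46.385
Step 5: 60-fold → factor 60
Overall dilution factor = 23.471 × 5.2941 × 8.4524 × 46.385 × 60 = 2.923 × 10^6
Final = 8.00 mM / 2.923 × 10^6 = 2.737 × 10^-6 mM = 2.74 nM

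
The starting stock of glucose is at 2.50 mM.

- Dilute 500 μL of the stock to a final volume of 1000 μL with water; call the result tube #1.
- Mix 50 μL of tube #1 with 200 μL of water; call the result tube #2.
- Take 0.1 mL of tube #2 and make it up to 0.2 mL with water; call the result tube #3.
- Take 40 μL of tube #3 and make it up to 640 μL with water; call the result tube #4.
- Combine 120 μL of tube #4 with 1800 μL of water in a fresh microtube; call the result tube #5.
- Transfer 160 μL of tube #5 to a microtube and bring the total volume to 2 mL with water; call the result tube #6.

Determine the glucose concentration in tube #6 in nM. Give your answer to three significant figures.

Step 1: 500 μL brought to 1000 μL → factor 1000/500 = 2
Step 2: 50 μL + 200 μL = 250 μL total → factor 250/50 = 5
Step 3: 0.1 mL brought to 0.2 mL → factor 0.2/0.1 = 2
Step 4: 40 μL brought to 640 μL → factor 640/40 = 16
Step 5: 120 μL + 1800 μL = 1920 μL total → factor 1920/120 = 16
Step 6: 160 μL brought to 2 mL → factor 2000/160 = 12.5
Overall dilution factor = 2 × 5 × 2 × 16 × 16 × 12.5 = 64000
Final = 2.50 mM / 64000 = 3.906 × 10^-5 mM = 39.1 nM

39.1 nM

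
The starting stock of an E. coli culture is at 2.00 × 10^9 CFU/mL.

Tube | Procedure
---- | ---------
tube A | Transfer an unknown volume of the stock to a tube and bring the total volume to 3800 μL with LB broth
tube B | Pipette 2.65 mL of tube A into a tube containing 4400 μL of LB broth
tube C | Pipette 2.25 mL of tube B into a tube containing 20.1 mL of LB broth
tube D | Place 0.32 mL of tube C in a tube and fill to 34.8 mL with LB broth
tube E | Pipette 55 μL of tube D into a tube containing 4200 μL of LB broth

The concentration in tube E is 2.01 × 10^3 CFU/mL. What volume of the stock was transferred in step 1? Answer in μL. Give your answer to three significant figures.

849 μL

Step 1: v brought to 3800 μL → factor = 3800 μL/v
Step 2: 2.65 mL + 4400 μL = 7.05 mL total → factor 7.05/2.65 = 2.6604
Step 3: 2.25 mL + 20.1 mL = 22.35 mL total → factor 22.35/2.25 = 9.9333
Step 4: 0.32 mL brought to 34.8 mL → factor 34.8/0.32 = 108.75
Step 5: 55 μL + 4200 μL = 4255 μL total → factor 4255/55 = 77.364
Product of known-step factors = 2.2233 × 10^5
Overall factor = 2.00 × 10^9 CFU/mL / (2.01 × 10^3 CFU/mL) = 9.9502 × 10^5
Step-1 factor = 9.9502 × 10^5 / 2.2233 × 10^5 = 4.4754
v = 3800 μL / 4.4754 = 849 μL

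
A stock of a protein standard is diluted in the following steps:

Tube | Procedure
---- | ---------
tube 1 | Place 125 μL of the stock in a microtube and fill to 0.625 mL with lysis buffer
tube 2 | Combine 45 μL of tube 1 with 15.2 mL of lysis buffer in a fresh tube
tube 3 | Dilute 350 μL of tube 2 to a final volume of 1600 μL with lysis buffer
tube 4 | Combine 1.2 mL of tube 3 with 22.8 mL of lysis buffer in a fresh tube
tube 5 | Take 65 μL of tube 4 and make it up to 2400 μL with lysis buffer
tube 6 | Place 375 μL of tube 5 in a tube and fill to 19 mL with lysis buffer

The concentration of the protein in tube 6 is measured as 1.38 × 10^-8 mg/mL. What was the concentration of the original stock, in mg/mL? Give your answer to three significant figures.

4.00 mg/mL

Step 1: 125 μL brought to 0.625 mL → factor 625/125 = 5
Step 2: 45 μL + 15.2 mL = 15245 μL total → factor 15245/45 = 338.78
Step 3: 350 μL brought to 1600 μL → factor 1600/350 = 4.5714
Step 4: 1.2 mL + 22.8 mL = 24 mL total → factor 24/1.2 = 20
Step 5: 65 μL brought to 2400 μL → factor 2400/65 = 36.923
Step 6: 375 μL brought to 19 mL → factor 19000/375 = 50.667
Overall dilution factor = 5 × 338.78 × 4.5714 × 20 × 36.923 × 50.667 = 2.8973 × 10^8
Stock = 1.38 × 10^-8 mg/mL × 2.8973 × 10^8 = 4.00 mg/mL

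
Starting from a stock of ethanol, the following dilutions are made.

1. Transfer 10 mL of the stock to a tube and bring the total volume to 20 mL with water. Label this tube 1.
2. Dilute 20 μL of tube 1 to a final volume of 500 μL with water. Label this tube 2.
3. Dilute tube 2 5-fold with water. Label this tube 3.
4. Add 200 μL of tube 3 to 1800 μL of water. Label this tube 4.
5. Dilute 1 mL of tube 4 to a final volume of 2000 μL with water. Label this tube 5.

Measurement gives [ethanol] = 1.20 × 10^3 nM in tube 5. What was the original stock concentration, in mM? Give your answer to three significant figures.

Step 1: 10 mL brought to 20 mL → factor 20/10 = 2
Step 2: 20 μL brought to 500 μL → factor 500/20 = 25
Step 3: 5-fold → factor 5
Step 4: 200 μL + 1800 μL = 2000 μL total → factor 2000/200 = 10
Step 5: 1 mL brought to 2000 μL → factor 2/1 = 2
Overall dilution factor = 2 × 25 × 5 × 10 × 2 = 5000
Stock = 1.20 × 10^3 nM × 5000 = 6.000 × 10^6 nM = 6.00 mM

6.00 mM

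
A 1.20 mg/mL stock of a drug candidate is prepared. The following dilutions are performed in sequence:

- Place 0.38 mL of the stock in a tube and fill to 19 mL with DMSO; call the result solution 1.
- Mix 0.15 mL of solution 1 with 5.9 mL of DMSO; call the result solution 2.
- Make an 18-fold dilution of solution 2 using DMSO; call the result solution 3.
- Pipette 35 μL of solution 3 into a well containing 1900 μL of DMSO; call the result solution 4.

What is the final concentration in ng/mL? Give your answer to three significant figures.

0.598 ng/mL

Step 1: 0.38 mL brought to 19 mL → factor 19/0.38 = 50
Step 2: 0.15 mL + 5.9 mL = 6.05 mL total → factor 6.05/0.15 = 40.333
Step 3: 18-fold → factor 18
Step 4: 35 μL + 1900 μL = 1935 μL total → factor 1935/35 = 55.286
Overall dilution factor = 50 × 40.333 × 18 × 55.286 = 2.0069 × 10^6
Final = 1.20 mg/mL / 2.0069 × 10^6 = 5.979 × 10^-7 mg/mL = 0.598 ng/mL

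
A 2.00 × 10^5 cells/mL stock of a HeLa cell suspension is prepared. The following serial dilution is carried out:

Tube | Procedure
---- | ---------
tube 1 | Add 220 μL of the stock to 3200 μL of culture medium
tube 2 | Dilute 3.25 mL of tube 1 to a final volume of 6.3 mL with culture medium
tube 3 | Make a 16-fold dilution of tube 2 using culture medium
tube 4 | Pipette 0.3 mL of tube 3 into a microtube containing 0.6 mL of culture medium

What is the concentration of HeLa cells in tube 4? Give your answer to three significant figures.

Step 1: 220 μL + 3200 μL = 3420 μL total → factor 3420/220 = 15.545
Step 2: 3.25 mL brought to 6.3 mL → factor 6.3/3.25 = 1.9385
Step 3: 16-fold → factor 16
Step 4: 0.3 mL + 0.6 mL = 0.9 mL total → factor 0.9/0.3 = 3
Overall dilution factor = 15.545 × 1.9385 × 16 × 3 = 1446.4
Final = 2.00 × 10^5 cells/mL / 1446.4 = 138 cells/mL

138 cells/mL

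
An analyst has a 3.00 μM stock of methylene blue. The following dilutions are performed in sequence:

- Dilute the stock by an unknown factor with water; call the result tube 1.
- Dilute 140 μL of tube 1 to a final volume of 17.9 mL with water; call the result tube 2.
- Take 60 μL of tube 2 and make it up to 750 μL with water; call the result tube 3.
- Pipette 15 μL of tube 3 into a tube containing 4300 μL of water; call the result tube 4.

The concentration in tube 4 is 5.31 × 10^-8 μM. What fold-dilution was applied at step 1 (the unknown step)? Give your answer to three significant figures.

123-fold

Step 1: unknown factor x
Step 2: 140 μL brought to 17.9 mL → factor 17900/140 = 127.86
Step 3: 60 μL brought to 750 μL → factor 750/60 = 12.5
Step 4: 15 μL + 4300 μL = 4315 μL total → factor 4315/15 = 287.67
Product of known-step factors = 4.5975 × 10^5
Overall factor = 3.00 μM / (5.31 × 10^-8 μM) = 5.6497 × 10^7
x = 5.6497 × 10^7 / 4.5975 × 10^5 = 123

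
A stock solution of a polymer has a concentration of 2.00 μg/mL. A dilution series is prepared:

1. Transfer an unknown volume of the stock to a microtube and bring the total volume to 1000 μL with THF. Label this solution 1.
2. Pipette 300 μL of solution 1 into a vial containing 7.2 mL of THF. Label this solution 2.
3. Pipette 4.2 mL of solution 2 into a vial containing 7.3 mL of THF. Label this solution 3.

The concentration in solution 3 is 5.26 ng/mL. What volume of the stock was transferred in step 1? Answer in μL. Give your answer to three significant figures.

Step 1: v brought to 1000 μL → factor = 1000 μL/v
Step 2: 300 μL + 7.2 mL = 7500 μL total → factor 7500/300 = 25
Step 3: 4.2 mL + 7.3 mL = 11.5 mL total → factor 11.5/4.2 = 2.7381
Product of known-step factors = 68.452
Overall factor = 2.00 μg/mL / (5.26 ng/mL) = 380.23
Step-1 factor = 380.23 / 68.452 = 5.5546
v = 1000 μL / 5.5546 = 180 μL

180 μL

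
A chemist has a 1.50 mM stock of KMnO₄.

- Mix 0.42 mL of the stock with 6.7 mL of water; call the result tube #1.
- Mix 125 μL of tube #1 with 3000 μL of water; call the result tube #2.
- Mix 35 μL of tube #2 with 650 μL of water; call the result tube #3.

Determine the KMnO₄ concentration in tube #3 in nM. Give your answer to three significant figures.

181 nM

Step 1: 0.42 mL + 6.7 mL = 7.12 mL total → factor 7.12/0.42 = 16.952
Step 2: 125 μL + 3000 μL = 3125 μL total → factor 3125/125 = 25
Step 3: 35 μL + 650 μL = 685 μL total → factor 685/35 = 19.571
Overall dilution factor = 16.952 × 25 × 19.571 = 8294.6
Final = 1.50 mM / 8294.6 = 0.0001808 mM = 181 nM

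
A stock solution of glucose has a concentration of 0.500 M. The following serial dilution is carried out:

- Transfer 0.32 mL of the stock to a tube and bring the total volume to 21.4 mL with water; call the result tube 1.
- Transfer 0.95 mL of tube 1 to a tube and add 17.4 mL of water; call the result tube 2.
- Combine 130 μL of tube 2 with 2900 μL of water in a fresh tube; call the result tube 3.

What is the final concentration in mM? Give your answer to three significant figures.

0.0166 mM

Step 1: 0.32 mL brought to 21.4 mL → factor 21.4/0.32 = 66.875
Step 2: 0.95 mL + 17.4 mL = 18.35 mL total → factor 18.35/0.95 = 19.316
Step 3: 130 μL + 2900 μL = 3030 μL total → factor 3030/130 = 23.308
Overall dilution factor = 66.875 × 19.316 × 23.308 = 30108
Final = 0.500 M / 30108 = 1.661 × 10^-5 M = 0.0166 mM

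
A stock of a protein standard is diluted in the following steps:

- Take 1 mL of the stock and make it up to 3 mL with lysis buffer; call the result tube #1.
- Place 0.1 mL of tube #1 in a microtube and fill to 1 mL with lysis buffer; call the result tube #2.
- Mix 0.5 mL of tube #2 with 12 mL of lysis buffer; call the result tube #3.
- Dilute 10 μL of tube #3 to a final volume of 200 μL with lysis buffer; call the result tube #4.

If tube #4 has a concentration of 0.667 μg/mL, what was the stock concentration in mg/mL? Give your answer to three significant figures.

Step 1: 1 mL brought to 3 mL → factor 3/1 = 3
Step 2: 0.1 mL brought to 1 mL → factor 1/0.1 = 10
Step 3: 0.5 mL + 12 mL = 12.5 mL total → factor 12.5/0.5 = 25
Step 4: 10 μL brought to 200 μL → factor 200/10 = 20
Overall dilution factor = 3 × 10 × 25 × 20 = 15000
Stock = 0.667 μg/mL × 15000 = 1.000 × 10^4 μg/mL = 10.0 mg/mL

10.0 mg/mL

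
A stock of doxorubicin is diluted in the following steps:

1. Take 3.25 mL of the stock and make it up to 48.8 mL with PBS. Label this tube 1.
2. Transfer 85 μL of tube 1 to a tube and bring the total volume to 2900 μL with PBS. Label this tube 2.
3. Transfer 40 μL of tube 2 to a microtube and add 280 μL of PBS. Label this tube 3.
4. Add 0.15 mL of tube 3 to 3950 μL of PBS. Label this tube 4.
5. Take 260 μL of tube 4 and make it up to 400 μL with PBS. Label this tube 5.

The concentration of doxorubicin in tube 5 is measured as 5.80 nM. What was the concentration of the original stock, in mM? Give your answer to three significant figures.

Step 1: 3.25 mL brought to 48.8 mL → factor 48.8/3.25 = 15.015
Step 2: 85 μL brought to 2900 μL → factor 2900/85 = 34.118
Step 3: 40 μL + 280 μL = 320 μL total → factor 320/40 = 8
Step 4: 0.15 mL + 3950 μL = 4.1 mL total → factor 4.1/0.15 = 27.333
Step 5: 260 μL brought to 400 μL → factor 400/260 = 1.5385
Overall dilution factor = 15.015 × 34.118 × 8 × 27.333 × 1.5385 = 1.7234 × 10^5
Stock = 5.80 nM × 1.7234 × 10^5 = 9.996 × 10^5 nM = 1.00 mM

1.00 mM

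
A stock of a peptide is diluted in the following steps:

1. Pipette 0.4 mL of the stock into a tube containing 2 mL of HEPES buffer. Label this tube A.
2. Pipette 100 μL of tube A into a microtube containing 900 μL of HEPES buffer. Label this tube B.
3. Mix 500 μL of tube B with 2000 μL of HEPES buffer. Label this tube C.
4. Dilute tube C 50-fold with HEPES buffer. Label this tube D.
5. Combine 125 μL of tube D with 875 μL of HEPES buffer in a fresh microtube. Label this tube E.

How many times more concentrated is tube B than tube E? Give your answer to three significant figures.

2.00 × 10^3

Step 1: 0.4 mL + 2 mL = 2.4 mL total → factor 2.4/0.4 = 6
Step 2: 100 μL + 900 μL = 1000 μL total → factor 1000/100 = 10
Step 3: 500 μL + 2000 μL = 2500 μL total → factor 2500/500 = 5
Step 4: 50-fold → factor 50
Step 5: 125 μL + 875 μL = 1000 μL total → factor 1000/125 = 8
Dilution factor to tube B = 60; to tube E = 1.2 × 10^5
[tube B]/[tube E] = (factor to tube E)/(factor to tube B) = 1.2 × 10^5/60 = 2.00 × 10^3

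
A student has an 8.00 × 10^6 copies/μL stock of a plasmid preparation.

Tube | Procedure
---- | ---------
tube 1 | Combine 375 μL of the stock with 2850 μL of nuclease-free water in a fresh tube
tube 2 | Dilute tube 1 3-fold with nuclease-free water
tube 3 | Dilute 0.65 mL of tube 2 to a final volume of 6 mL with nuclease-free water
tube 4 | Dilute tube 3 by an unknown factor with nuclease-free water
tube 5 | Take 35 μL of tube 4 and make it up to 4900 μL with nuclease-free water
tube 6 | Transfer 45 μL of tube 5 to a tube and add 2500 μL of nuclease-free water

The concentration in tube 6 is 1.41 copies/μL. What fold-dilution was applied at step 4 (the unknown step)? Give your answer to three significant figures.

3.01-fold

Step 1: 375 μL + 2850 μL = 3225 μL total → factor 3225/375 = 8.6
Step 2: 3-fold → factor 3
Step 3: 0.65 mL brought to 6 mL → factor 6/0.65 = 9.2308
Step 4: unknown factor x
Step 5: 35 μL brought to 4900 μL → factor 4900/35 = 140
Step 6: 45 μL + 2500 μL = 2545 μL total → factor 2545/45 = 56.556
Product of known-step factors = 1.8856 × 10^6
Overall factor = 8.00 × 10^6 copies/μL / (1.41 copies/μL) = 5.6738 × 10^6
x = 5.6738 × 10^6 / 1.8856 × 10^6 = 3.01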